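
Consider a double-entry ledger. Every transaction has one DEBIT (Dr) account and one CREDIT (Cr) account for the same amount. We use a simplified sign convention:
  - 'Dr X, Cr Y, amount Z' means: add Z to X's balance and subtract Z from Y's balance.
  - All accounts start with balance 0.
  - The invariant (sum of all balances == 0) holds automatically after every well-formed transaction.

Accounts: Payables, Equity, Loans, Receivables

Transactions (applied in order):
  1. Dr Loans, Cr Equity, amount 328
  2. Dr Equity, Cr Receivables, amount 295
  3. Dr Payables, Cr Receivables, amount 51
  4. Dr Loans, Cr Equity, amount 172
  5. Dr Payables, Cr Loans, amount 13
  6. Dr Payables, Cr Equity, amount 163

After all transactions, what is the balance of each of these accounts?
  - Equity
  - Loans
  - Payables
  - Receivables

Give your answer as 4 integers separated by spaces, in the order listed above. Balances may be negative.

Answer: -368 487 227 -346

Derivation:
After txn 1 (Dr Loans, Cr Equity, amount 328): Equity=-328 Loans=328
After txn 2 (Dr Equity, Cr Receivables, amount 295): Equity=-33 Loans=328 Receivables=-295
After txn 3 (Dr Payables, Cr Receivables, amount 51): Equity=-33 Loans=328 Payables=51 Receivables=-346
After txn 4 (Dr Loans, Cr Equity, amount 172): Equity=-205 Loans=500 Payables=51 Receivables=-346
After txn 5 (Dr Payables, Cr Loans, amount 13): Equity=-205 Loans=487 Payables=64 Receivables=-346
After txn 6 (Dr Payables, Cr Equity, amount 163): Equity=-368 Loans=487 Payables=227 Receivables=-346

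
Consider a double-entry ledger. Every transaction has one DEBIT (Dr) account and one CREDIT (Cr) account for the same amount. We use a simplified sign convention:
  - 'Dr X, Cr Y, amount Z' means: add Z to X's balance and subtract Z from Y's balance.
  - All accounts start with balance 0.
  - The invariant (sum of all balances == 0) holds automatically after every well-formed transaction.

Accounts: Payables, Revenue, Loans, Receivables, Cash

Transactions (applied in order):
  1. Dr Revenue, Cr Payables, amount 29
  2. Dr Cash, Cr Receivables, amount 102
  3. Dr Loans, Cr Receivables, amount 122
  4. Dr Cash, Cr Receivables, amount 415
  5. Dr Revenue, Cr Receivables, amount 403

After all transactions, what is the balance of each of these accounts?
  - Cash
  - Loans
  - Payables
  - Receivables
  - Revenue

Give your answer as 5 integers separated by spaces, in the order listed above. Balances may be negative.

After txn 1 (Dr Revenue, Cr Payables, amount 29): Payables=-29 Revenue=29
After txn 2 (Dr Cash, Cr Receivables, amount 102): Cash=102 Payables=-29 Receivables=-102 Revenue=29
After txn 3 (Dr Loans, Cr Receivables, amount 122): Cash=102 Loans=122 Payables=-29 Receivables=-224 Revenue=29
After txn 4 (Dr Cash, Cr Receivables, amount 415): Cash=517 Loans=122 Payables=-29 Receivables=-639 Revenue=29
After txn 5 (Dr Revenue, Cr Receivables, amount 403): Cash=517 Loans=122 Payables=-29 Receivables=-1042 Revenue=432

Answer: 517 122 -29 -1042 432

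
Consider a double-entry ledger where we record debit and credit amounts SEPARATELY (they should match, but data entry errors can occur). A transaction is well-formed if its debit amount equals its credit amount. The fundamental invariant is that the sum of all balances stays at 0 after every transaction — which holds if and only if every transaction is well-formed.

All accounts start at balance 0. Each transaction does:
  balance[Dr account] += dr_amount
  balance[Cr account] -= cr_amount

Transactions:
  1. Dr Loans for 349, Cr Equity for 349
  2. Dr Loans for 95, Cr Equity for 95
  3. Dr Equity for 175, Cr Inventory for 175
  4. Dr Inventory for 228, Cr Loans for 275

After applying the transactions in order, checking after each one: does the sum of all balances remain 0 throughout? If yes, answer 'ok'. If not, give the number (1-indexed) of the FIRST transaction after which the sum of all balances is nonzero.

After txn 1: dr=349 cr=349 sum_balances=0
After txn 2: dr=95 cr=95 sum_balances=0
After txn 3: dr=175 cr=175 sum_balances=0
After txn 4: dr=228 cr=275 sum_balances=-47

Answer: 4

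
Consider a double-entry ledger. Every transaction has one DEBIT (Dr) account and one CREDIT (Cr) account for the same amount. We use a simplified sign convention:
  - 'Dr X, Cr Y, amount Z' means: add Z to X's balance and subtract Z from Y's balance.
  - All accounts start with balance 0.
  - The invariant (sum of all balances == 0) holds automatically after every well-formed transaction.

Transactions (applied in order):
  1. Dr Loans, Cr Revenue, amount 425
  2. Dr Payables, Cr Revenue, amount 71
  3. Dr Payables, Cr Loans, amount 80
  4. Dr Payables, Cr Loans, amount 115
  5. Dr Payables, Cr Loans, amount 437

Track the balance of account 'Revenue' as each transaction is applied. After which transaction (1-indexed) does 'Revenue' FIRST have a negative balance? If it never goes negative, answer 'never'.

Answer: 1

Derivation:
After txn 1: Revenue=-425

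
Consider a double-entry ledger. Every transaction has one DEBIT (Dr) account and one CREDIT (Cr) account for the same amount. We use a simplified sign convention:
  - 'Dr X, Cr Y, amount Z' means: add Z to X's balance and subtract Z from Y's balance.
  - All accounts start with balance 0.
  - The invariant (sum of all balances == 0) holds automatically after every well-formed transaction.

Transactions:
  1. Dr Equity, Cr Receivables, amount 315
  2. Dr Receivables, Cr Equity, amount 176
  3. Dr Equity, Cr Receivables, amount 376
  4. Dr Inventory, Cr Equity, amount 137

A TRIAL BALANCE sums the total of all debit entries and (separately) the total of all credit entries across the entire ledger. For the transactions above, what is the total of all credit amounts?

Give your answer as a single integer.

Answer: 1004

Derivation:
Txn 1: credit+=315
Txn 2: credit+=176
Txn 3: credit+=376
Txn 4: credit+=137
Total credits = 1004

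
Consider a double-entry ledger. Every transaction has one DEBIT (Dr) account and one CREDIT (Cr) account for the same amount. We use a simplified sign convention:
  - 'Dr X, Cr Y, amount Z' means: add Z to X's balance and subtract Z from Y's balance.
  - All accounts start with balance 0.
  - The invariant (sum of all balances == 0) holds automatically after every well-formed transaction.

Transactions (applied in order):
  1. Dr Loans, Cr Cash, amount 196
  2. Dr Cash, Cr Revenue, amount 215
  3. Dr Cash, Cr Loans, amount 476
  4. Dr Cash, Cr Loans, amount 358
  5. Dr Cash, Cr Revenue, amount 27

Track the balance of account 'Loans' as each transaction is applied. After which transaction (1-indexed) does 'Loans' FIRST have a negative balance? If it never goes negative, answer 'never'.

Answer: 3

Derivation:
After txn 1: Loans=196
After txn 2: Loans=196
After txn 3: Loans=-280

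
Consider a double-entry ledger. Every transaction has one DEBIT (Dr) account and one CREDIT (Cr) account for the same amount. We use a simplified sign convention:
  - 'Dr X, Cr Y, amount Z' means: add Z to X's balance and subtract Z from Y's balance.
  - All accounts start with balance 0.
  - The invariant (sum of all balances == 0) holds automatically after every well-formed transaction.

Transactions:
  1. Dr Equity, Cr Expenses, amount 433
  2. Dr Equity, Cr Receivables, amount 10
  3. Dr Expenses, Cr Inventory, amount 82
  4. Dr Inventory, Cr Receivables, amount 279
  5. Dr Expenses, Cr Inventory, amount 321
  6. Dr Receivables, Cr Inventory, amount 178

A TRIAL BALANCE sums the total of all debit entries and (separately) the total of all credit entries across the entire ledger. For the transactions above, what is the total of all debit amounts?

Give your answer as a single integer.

Answer: 1303

Derivation:
Txn 1: debit+=433
Txn 2: debit+=10
Txn 3: debit+=82
Txn 4: debit+=279
Txn 5: debit+=321
Txn 6: debit+=178
Total debits = 1303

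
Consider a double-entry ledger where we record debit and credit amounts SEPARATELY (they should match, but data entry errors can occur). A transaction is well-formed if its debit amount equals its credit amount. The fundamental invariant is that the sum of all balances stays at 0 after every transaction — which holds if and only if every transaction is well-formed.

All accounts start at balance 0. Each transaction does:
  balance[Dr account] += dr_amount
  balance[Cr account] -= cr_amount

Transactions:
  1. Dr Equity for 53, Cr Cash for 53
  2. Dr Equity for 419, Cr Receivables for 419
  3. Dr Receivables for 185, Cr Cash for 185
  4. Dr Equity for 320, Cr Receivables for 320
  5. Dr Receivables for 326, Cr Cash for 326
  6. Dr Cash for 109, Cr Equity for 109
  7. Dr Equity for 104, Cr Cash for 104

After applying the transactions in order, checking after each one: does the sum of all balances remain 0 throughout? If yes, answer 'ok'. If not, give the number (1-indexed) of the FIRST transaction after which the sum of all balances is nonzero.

Answer: ok

Derivation:
After txn 1: dr=53 cr=53 sum_balances=0
After txn 2: dr=419 cr=419 sum_balances=0
After txn 3: dr=185 cr=185 sum_balances=0
After txn 4: dr=320 cr=320 sum_balances=0
After txn 5: dr=326 cr=326 sum_balances=0
After txn 6: dr=109 cr=109 sum_balances=0
After txn 7: dr=104 cr=104 sum_balances=0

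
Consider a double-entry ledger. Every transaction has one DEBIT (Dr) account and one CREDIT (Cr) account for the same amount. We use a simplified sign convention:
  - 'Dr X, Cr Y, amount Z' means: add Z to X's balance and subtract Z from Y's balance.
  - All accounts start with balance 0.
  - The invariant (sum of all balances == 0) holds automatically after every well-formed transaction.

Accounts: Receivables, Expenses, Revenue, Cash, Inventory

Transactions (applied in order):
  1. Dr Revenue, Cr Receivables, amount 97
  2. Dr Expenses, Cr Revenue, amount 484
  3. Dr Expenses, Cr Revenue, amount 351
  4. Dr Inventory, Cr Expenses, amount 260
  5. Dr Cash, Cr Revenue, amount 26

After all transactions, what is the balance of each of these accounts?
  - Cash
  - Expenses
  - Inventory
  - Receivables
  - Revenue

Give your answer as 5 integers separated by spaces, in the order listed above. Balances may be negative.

After txn 1 (Dr Revenue, Cr Receivables, amount 97): Receivables=-97 Revenue=97
After txn 2 (Dr Expenses, Cr Revenue, amount 484): Expenses=484 Receivables=-97 Revenue=-387
After txn 3 (Dr Expenses, Cr Revenue, amount 351): Expenses=835 Receivables=-97 Revenue=-738
After txn 4 (Dr Inventory, Cr Expenses, amount 260): Expenses=575 Inventory=260 Receivables=-97 Revenue=-738
After txn 5 (Dr Cash, Cr Revenue, amount 26): Cash=26 Expenses=575 Inventory=260 Receivables=-97 Revenue=-764

Answer: 26 575 260 -97 -764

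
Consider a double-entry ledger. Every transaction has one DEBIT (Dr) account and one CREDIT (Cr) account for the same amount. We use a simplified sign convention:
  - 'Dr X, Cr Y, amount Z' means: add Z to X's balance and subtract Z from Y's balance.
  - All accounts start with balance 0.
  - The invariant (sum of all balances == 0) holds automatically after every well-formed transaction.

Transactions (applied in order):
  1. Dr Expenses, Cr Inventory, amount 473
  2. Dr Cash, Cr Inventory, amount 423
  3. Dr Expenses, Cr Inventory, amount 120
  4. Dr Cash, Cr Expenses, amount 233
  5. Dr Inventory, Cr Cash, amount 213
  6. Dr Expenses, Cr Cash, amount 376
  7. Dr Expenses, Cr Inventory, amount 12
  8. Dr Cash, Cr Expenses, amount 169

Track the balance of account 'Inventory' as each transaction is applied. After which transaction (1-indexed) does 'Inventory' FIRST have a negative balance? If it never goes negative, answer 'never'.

Answer: 1

Derivation:
After txn 1: Inventory=-473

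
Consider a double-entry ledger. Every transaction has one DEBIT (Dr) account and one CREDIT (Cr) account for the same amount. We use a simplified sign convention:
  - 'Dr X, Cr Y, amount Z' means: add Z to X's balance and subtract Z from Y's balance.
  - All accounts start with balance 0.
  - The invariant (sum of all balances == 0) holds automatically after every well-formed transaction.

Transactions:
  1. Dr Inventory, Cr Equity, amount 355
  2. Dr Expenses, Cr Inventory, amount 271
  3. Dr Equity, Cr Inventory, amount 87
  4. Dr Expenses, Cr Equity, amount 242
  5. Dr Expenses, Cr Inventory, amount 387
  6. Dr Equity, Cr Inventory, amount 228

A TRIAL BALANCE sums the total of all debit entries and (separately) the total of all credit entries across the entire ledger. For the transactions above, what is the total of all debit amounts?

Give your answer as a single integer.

Txn 1: debit+=355
Txn 2: debit+=271
Txn 3: debit+=87
Txn 4: debit+=242
Txn 5: debit+=387
Txn 6: debit+=228
Total debits = 1570

Answer: 1570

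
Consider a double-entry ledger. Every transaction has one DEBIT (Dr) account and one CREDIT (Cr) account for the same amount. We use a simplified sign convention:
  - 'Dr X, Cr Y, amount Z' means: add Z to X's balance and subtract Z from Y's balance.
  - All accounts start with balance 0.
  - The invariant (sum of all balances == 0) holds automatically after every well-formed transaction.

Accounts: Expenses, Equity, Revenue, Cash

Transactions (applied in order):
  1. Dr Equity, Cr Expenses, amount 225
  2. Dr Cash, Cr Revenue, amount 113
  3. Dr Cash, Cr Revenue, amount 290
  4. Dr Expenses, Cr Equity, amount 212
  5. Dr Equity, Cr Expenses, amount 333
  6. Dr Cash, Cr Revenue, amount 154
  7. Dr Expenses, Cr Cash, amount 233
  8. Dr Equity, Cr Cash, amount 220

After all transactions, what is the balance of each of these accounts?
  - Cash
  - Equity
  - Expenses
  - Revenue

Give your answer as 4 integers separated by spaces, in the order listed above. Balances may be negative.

After txn 1 (Dr Equity, Cr Expenses, amount 225): Equity=225 Expenses=-225
After txn 2 (Dr Cash, Cr Revenue, amount 113): Cash=113 Equity=225 Expenses=-225 Revenue=-113
After txn 3 (Dr Cash, Cr Revenue, amount 290): Cash=403 Equity=225 Expenses=-225 Revenue=-403
After txn 4 (Dr Expenses, Cr Equity, amount 212): Cash=403 Equity=13 Expenses=-13 Revenue=-403
After txn 5 (Dr Equity, Cr Expenses, amount 333): Cash=403 Equity=346 Expenses=-346 Revenue=-403
After txn 6 (Dr Cash, Cr Revenue, amount 154): Cash=557 Equity=346 Expenses=-346 Revenue=-557
After txn 7 (Dr Expenses, Cr Cash, amount 233): Cash=324 Equity=346 Expenses=-113 Revenue=-557
After txn 8 (Dr Equity, Cr Cash, amount 220): Cash=104 Equity=566 Expenses=-113 Revenue=-557

Answer: 104 566 -113 -557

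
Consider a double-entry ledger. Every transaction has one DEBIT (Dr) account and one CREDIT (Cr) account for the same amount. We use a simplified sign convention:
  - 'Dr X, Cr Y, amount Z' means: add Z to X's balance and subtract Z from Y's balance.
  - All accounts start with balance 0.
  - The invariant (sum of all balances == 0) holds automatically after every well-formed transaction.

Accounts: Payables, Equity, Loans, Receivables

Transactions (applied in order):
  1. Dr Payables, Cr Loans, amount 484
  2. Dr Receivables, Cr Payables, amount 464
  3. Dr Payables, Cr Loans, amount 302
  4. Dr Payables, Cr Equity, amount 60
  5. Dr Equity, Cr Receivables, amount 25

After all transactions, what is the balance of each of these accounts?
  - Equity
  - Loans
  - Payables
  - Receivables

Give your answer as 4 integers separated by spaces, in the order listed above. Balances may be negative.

Answer: -35 -786 382 439

Derivation:
After txn 1 (Dr Payables, Cr Loans, amount 484): Loans=-484 Payables=484
After txn 2 (Dr Receivables, Cr Payables, amount 464): Loans=-484 Payables=20 Receivables=464
After txn 3 (Dr Payables, Cr Loans, amount 302): Loans=-786 Payables=322 Receivables=464
After txn 4 (Dr Payables, Cr Equity, amount 60): Equity=-60 Loans=-786 Payables=382 Receivables=464
After txn 5 (Dr Equity, Cr Receivables, amount 25): Equity=-35 Loans=-786 Payables=382 Receivables=439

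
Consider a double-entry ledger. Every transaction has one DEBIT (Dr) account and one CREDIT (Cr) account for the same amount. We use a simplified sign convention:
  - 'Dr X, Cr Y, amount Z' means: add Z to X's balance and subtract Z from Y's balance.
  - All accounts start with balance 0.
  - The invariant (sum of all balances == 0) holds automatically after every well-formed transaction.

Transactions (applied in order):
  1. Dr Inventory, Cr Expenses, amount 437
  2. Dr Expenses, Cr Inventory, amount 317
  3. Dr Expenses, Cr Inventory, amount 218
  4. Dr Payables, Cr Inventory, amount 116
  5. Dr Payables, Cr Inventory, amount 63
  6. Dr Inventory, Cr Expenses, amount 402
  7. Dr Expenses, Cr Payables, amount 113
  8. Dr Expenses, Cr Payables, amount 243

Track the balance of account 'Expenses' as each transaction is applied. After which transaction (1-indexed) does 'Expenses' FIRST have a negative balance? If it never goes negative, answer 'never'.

After txn 1: Expenses=-437

Answer: 1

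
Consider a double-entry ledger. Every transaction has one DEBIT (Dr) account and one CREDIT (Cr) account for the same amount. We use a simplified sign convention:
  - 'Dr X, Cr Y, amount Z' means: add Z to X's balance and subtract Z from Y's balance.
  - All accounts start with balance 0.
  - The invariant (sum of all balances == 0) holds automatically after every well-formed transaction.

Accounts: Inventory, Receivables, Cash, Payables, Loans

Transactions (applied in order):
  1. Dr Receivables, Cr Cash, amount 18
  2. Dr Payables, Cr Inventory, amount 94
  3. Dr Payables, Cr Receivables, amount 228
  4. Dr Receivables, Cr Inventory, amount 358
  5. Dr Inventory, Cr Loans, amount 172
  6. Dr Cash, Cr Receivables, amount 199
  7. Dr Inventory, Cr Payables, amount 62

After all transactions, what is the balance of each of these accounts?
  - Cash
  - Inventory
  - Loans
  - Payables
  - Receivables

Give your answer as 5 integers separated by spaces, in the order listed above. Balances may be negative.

Answer: 181 -218 -172 260 -51

Derivation:
After txn 1 (Dr Receivables, Cr Cash, amount 18): Cash=-18 Receivables=18
After txn 2 (Dr Payables, Cr Inventory, amount 94): Cash=-18 Inventory=-94 Payables=94 Receivables=18
After txn 3 (Dr Payables, Cr Receivables, amount 228): Cash=-18 Inventory=-94 Payables=322 Receivables=-210
After txn 4 (Dr Receivables, Cr Inventory, amount 358): Cash=-18 Inventory=-452 Payables=322 Receivables=148
After txn 5 (Dr Inventory, Cr Loans, amount 172): Cash=-18 Inventory=-280 Loans=-172 Payables=322 Receivables=148
After txn 6 (Dr Cash, Cr Receivables, amount 199): Cash=181 Inventory=-280 Loans=-172 Payables=322 Receivables=-51
After txn 7 (Dr Inventory, Cr Payables, amount 62): Cash=181 Inventory=-218 Loans=-172 Payables=260 Receivables=-51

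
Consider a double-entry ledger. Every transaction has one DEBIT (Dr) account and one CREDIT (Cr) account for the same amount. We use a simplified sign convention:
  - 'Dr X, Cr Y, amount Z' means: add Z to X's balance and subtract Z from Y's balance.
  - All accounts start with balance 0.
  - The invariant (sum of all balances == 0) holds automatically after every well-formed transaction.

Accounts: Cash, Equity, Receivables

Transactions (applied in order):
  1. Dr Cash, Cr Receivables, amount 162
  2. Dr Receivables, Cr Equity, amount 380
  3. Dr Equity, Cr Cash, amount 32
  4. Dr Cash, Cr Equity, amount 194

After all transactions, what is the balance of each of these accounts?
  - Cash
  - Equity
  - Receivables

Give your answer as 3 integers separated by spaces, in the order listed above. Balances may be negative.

After txn 1 (Dr Cash, Cr Receivables, amount 162): Cash=162 Receivables=-162
After txn 2 (Dr Receivables, Cr Equity, amount 380): Cash=162 Equity=-380 Receivables=218
After txn 3 (Dr Equity, Cr Cash, amount 32): Cash=130 Equity=-348 Receivables=218
After txn 4 (Dr Cash, Cr Equity, amount 194): Cash=324 Equity=-542 Receivables=218

Answer: 324 -542 218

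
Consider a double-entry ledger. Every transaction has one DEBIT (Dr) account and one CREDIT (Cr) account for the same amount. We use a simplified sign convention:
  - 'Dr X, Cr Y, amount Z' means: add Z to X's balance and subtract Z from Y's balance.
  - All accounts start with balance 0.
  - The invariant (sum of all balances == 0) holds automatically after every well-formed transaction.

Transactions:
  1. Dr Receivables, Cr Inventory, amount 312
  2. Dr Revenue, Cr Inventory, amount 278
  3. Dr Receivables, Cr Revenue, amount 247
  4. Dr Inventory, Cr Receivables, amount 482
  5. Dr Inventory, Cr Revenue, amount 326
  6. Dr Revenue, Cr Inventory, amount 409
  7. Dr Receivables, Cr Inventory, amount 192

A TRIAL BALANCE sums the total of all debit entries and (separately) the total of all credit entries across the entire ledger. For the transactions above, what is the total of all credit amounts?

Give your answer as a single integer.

Answer: 2246

Derivation:
Txn 1: credit+=312
Txn 2: credit+=278
Txn 3: credit+=247
Txn 4: credit+=482
Txn 5: credit+=326
Txn 6: credit+=409
Txn 7: credit+=192
Total credits = 2246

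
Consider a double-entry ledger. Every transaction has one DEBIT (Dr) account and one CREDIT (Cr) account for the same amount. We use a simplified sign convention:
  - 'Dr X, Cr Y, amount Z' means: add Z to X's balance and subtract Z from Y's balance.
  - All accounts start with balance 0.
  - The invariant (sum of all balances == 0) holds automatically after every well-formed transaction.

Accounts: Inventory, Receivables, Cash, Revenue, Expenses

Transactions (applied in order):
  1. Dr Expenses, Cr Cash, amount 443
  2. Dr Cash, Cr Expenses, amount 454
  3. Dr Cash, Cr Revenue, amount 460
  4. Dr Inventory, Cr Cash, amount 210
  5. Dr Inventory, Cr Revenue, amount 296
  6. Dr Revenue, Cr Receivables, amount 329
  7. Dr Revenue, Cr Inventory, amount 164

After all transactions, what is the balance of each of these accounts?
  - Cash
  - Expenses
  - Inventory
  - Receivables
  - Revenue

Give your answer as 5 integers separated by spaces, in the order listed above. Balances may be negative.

Answer: 261 -11 342 -329 -263

Derivation:
After txn 1 (Dr Expenses, Cr Cash, amount 443): Cash=-443 Expenses=443
After txn 2 (Dr Cash, Cr Expenses, amount 454): Cash=11 Expenses=-11
After txn 3 (Dr Cash, Cr Revenue, amount 460): Cash=471 Expenses=-11 Revenue=-460
After txn 4 (Dr Inventory, Cr Cash, amount 210): Cash=261 Expenses=-11 Inventory=210 Revenue=-460
After txn 5 (Dr Inventory, Cr Revenue, amount 296): Cash=261 Expenses=-11 Inventory=506 Revenue=-756
After txn 6 (Dr Revenue, Cr Receivables, amount 329): Cash=261 Expenses=-11 Inventory=506 Receivables=-329 Revenue=-427
After txn 7 (Dr Revenue, Cr Inventory, amount 164): Cash=261 Expenses=-11 Inventory=342 Receivables=-329 Revenue=-263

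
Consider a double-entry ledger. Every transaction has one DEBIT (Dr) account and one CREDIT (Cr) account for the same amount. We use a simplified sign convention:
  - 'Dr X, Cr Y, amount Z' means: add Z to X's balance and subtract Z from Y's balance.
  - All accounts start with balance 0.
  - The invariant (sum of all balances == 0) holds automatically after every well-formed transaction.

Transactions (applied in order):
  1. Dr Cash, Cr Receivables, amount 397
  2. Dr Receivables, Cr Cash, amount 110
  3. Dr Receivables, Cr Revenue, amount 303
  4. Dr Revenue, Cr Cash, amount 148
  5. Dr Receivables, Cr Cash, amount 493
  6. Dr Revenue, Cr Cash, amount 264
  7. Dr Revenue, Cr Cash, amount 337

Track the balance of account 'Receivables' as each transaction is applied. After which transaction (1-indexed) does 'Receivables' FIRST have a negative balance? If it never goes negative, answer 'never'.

Answer: 1

Derivation:
After txn 1: Receivables=-397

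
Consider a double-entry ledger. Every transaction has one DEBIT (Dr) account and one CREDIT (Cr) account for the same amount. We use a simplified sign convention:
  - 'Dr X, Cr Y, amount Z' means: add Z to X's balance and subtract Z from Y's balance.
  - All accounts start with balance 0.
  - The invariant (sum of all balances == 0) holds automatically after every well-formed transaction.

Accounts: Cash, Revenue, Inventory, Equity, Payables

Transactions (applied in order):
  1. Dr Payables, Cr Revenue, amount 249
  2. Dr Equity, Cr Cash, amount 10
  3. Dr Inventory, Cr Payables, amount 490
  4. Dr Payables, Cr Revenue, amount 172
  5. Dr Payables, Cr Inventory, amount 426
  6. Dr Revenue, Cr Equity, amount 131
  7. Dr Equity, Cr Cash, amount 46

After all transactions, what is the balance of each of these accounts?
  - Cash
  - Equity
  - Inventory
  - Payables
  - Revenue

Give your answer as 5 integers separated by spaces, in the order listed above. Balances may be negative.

Answer: -56 -75 64 357 -290

Derivation:
After txn 1 (Dr Payables, Cr Revenue, amount 249): Payables=249 Revenue=-249
After txn 2 (Dr Equity, Cr Cash, amount 10): Cash=-10 Equity=10 Payables=249 Revenue=-249
After txn 3 (Dr Inventory, Cr Payables, amount 490): Cash=-10 Equity=10 Inventory=490 Payables=-241 Revenue=-249
After txn 4 (Dr Payables, Cr Revenue, amount 172): Cash=-10 Equity=10 Inventory=490 Payables=-69 Revenue=-421
After txn 5 (Dr Payables, Cr Inventory, amount 426): Cash=-10 Equity=10 Inventory=64 Payables=357 Revenue=-421
After txn 6 (Dr Revenue, Cr Equity, amount 131): Cash=-10 Equity=-121 Inventory=64 Payables=357 Revenue=-290
After txn 7 (Dr Equity, Cr Cash, amount 46): Cash=-56 Equity=-75 Inventory=64 Payables=357 Revenue=-290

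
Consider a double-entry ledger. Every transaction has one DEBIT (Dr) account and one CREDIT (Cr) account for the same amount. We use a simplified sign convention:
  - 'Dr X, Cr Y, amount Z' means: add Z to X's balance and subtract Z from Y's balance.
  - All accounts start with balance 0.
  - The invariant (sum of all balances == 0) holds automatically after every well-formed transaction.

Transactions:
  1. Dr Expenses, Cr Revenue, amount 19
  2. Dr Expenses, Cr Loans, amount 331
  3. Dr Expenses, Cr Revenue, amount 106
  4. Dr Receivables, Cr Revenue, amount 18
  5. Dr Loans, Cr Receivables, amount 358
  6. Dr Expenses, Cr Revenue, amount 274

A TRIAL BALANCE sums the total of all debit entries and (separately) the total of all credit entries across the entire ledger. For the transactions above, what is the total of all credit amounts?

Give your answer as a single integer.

Answer: 1106

Derivation:
Txn 1: credit+=19
Txn 2: credit+=331
Txn 3: credit+=106
Txn 4: credit+=18
Txn 5: credit+=358
Txn 6: credit+=274
Total credits = 1106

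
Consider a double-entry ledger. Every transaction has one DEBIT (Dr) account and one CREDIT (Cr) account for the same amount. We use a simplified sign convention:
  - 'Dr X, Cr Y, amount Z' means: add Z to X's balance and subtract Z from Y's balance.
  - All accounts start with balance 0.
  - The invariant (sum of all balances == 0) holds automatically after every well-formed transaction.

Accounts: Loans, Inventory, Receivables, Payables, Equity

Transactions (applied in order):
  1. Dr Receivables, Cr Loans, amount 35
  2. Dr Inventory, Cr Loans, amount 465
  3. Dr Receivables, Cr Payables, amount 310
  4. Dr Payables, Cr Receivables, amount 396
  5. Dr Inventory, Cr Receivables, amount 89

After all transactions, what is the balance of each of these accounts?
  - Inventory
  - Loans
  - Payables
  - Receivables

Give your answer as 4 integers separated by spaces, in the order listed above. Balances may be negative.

After txn 1 (Dr Receivables, Cr Loans, amount 35): Loans=-35 Receivables=35
After txn 2 (Dr Inventory, Cr Loans, amount 465): Inventory=465 Loans=-500 Receivables=35
After txn 3 (Dr Receivables, Cr Payables, amount 310): Inventory=465 Loans=-500 Payables=-310 Receivables=345
After txn 4 (Dr Payables, Cr Receivables, amount 396): Inventory=465 Loans=-500 Payables=86 Receivables=-51
After txn 5 (Dr Inventory, Cr Receivables, amount 89): Inventory=554 Loans=-500 Payables=86 Receivables=-140

Answer: 554 -500 86 -140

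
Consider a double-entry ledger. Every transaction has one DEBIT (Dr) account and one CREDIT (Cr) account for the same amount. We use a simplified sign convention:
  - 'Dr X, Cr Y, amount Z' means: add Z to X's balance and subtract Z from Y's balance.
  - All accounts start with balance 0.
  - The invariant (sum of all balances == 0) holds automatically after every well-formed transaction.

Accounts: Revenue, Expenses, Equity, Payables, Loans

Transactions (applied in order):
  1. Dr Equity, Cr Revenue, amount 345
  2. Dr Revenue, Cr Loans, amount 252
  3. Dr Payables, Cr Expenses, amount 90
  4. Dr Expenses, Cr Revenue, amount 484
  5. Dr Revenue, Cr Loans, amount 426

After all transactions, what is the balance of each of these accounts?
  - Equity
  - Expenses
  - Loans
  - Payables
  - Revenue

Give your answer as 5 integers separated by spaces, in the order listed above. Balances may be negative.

After txn 1 (Dr Equity, Cr Revenue, amount 345): Equity=345 Revenue=-345
After txn 2 (Dr Revenue, Cr Loans, amount 252): Equity=345 Loans=-252 Revenue=-93
After txn 3 (Dr Payables, Cr Expenses, amount 90): Equity=345 Expenses=-90 Loans=-252 Payables=90 Revenue=-93
After txn 4 (Dr Expenses, Cr Revenue, amount 484): Equity=345 Expenses=394 Loans=-252 Payables=90 Revenue=-577
After txn 5 (Dr Revenue, Cr Loans, amount 426): Equity=345 Expenses=394 Loans=-678 Payables=90 Revenue=-151

Answer: 345 394 -678 90 -151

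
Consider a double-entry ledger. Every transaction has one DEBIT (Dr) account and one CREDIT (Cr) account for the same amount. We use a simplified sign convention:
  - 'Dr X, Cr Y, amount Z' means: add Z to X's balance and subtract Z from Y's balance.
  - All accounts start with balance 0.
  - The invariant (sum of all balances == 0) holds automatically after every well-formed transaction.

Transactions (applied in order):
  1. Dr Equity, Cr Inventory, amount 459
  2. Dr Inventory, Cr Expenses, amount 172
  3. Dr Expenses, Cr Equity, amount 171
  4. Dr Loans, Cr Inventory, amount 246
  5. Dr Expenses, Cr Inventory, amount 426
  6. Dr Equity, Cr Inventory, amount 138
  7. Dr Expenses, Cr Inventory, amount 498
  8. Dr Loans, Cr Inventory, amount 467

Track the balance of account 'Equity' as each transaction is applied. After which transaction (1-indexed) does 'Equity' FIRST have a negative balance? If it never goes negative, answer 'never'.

After txn 1: Equity=459
After txn 2: Equity=459
After txn 3: Equity=288
After txn 4: Equity=288
After txn 5: Equity=288
After txn 6: Equity=426
After txn 7: Equity=426
After txn 8: Equity=426

Answer: never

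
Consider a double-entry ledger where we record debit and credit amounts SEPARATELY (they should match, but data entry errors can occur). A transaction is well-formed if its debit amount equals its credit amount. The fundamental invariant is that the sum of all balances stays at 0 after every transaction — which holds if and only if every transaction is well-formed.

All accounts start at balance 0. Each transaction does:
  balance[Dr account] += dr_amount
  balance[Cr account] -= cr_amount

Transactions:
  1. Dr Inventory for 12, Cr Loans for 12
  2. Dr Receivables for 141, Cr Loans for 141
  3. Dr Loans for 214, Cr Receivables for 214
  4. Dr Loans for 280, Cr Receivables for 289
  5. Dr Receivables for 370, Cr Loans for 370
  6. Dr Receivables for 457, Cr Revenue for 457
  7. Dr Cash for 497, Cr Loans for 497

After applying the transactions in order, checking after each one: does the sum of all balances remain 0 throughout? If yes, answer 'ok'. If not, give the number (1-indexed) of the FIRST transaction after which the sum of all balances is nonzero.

Answer: 4

Derivation:
After txn 1: dr=12 cr=12 sum_balances=0
After txn 2: dr=141 cr=141 sum_balances=0
After txn 3: dr=214 cr=214 sum_balances=0
After txn 4: dr=280 cr=289 sum_balances=-9
After txn 5: dr=370 cr=370 sum_balances=-9
After txn 6: dr=457 cr=457 sum_balances=-9
After txn 7: dr=497 cr=497 sum_balances=-9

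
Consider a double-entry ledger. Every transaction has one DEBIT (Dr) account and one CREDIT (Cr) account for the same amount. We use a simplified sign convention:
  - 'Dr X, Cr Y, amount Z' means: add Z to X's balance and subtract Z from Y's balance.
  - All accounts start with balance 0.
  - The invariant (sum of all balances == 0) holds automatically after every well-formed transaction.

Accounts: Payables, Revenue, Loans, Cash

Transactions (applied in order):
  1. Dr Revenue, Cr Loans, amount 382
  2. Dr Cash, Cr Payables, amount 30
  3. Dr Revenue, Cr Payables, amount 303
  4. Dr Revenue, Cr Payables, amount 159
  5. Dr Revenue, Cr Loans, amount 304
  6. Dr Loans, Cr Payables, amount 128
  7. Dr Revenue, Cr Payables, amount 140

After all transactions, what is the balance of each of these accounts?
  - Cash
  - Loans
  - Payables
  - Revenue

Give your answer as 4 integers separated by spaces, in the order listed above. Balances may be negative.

Answer: 30 -558 -760 1288

Derivation:
After txn 1 (Dr Revenue, Cr Loans, amount 382): Loans=-382 Revenue=382
After txn 2 (Dr Cash, Cr Payables, amount 30): Cash=30 Loans=-382 Payables=-30 Revenue=382
After txn 3 (Dr Revenue, Cr Payables, amount 303): Cash=30 Loans=-382 Payables=-333 Revenue=685
After txn 4 (Dr Revenue, Cr Payables, amount 159): Cash=30 Loans=-382 Payables=-492 Revenue=844
After txn 5 (Dr Revenue, Cr Loans, amount 304): Cash=30 Loans=-686 Payables=-492 Revenue=1148
After txn 6 (Dr Loans, Cr Payables, amount 128): Cash=30 Loans=-558 Payables=-620 Revenue=1148
After txn 7 (Dr Revenue, Cr Payables, amount 140): Cash=30 Loans=-558 Payables=-760 Revenue=1288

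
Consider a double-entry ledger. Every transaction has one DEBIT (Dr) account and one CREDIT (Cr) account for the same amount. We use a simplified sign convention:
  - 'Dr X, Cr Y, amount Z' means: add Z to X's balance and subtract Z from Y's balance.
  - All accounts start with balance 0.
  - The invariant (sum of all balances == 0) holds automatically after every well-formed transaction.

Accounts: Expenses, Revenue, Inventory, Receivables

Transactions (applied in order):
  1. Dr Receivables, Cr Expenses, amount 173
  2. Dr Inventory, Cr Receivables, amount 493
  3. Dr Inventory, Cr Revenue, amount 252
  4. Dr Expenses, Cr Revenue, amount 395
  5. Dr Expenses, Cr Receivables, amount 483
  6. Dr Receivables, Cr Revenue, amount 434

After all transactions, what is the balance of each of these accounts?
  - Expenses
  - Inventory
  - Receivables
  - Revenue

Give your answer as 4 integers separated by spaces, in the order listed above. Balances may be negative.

After txn 1 (Dr Receivables, Cr Expenses, amount 173): Expenses=-173 Receivables=173
After txn 2 (Dr Inventory, Cr Receivables, amount 493): Expenses=-173 Inventory=493 Receivables=-320
After txn 3 (Dr Inventory, Cr Revenue, amount 252): Expenses=-173 Inventory=745 Receivables=-320 Revenue=-252
After txn 4 (Dr Expenses, Cr Revenue, amount 395): Expenses=222 Inventory=745 Receivables=-320 Revenue=-647
After txn 5 (Dr Expenses, Cr Receivables, amount 483): Expenses=705 Inventory=745 Receivables=-803 Revenue=-647
After txn 6 (Dr Receivables, Cr Revenue, amount 434): Expenses=705 Inventory=745 Receivables=-369 Revenue=-1081

Answer: 705 745 -369 -1081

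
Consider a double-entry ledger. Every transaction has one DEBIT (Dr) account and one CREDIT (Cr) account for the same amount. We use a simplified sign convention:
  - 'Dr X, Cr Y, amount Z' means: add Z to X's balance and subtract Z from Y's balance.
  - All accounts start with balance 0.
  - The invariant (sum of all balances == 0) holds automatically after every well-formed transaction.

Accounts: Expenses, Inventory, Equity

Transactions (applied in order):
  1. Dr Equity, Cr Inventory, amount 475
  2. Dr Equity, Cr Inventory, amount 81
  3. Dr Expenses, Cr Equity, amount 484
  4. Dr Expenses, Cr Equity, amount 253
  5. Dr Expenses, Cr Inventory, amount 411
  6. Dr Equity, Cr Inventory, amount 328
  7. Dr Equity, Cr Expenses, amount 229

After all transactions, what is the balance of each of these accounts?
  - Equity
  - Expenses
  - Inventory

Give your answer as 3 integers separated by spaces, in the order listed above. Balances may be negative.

After txn 1 (Dr Equity, Cr Inventory, amount 475): Equity=475 Inventory=-475
After txn 2 (Dr Equity, Cr Inventory, amount 81): Equity=556 Inventory=-556
After txn 3 (Dr Expenses, Cr Equity, amount 484): Equity=72 Expenses=484 Inventory=-556
After txn 4 (Dr Expenses, Cr Equity, amount 253): Equity=-181 Expenses=737 Inventory=-556
After txn 5 (Dr Expenses, Cr Inventory, amount 411): Equity=-181 Expenses=1148 Inventory=-967
After txn 6 (Dr Equity, Cr Inventory, amount 328): Equity=147 Expenses=1148 Inventory=-1295
After txn 7 (Dr Equity, Cr Expenses, amount 229): Equity=376 Expenses=919 Inventory=-1295

Answer: 376 919 -1295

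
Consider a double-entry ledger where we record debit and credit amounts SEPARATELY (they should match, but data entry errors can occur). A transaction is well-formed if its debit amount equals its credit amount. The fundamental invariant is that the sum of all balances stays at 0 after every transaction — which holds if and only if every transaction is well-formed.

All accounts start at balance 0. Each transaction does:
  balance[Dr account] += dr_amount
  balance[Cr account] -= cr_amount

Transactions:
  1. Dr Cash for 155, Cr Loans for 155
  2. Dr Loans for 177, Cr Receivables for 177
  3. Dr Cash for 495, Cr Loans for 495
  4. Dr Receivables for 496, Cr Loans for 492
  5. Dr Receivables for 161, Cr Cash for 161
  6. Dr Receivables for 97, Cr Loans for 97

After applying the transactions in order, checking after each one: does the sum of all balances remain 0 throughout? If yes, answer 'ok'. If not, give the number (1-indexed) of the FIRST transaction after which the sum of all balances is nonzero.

After txn 1: dr=155 cr=155 sum_balances=0
After txn 2: dr=177 cr=177 sum_balances=0
After txn 3: dr=495 cr=495 sum_balances=0
After txn 4: dr=496 cr=492 sum_balances=4
After txn 5: dr=161 cr=161 sum_balances=4
After txn 6: dr=97 cr=97 sum_balances=4

Answer: 4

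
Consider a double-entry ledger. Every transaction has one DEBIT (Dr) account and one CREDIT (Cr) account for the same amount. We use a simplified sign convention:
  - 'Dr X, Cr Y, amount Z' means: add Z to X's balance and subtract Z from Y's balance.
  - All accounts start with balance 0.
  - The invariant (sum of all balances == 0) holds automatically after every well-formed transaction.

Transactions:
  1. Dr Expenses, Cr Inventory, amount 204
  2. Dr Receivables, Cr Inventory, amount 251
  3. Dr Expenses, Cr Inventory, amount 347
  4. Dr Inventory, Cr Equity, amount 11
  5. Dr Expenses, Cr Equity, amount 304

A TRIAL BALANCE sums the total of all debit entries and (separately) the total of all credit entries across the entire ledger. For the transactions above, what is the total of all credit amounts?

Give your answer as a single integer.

Txn 1: credit+=204
Txn 2: credit+=251
Txn 3: credit+=347
Txn 4: credit+=11
Txn 5: credit+=304
Total credits = 1117

Answer: 1117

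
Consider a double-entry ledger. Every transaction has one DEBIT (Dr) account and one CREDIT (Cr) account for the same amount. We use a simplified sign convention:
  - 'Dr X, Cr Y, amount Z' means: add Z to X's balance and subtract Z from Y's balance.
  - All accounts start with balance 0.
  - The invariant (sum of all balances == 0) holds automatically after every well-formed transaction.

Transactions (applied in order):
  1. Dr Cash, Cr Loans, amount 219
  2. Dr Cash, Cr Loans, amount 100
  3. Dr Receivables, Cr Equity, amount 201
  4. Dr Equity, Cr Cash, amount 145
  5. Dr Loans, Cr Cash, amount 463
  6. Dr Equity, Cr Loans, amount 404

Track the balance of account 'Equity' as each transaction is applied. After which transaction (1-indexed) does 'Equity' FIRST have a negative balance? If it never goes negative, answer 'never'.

Answer: 3

Derivation:
After txn 1: Equity=0
After txn 2: Equity=0
After txn 3: Equity=-201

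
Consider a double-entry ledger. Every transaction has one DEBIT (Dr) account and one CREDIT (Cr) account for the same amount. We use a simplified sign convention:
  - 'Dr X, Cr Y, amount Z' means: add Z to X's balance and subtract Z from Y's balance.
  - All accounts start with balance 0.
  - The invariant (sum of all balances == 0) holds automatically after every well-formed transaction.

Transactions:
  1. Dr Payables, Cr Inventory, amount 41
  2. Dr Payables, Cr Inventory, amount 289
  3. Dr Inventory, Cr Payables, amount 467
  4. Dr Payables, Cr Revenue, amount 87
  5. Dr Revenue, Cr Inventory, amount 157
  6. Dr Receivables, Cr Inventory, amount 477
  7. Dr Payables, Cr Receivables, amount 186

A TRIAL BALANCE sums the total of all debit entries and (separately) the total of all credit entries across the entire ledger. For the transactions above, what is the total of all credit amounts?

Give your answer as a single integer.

Answer: 1704

Derivation:
Txn 1: credit+=41
Txn 2: credit+=289
Txn 3: credit+=467
Txn 4: credit+=87
Txn 5: credit+=157
Txn 6: credit+=477
Txn 7: credit+=186
Total credits = 1704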